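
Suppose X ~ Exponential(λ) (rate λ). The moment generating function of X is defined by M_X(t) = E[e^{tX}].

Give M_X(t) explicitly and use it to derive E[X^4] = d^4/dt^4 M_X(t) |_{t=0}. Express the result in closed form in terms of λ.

M_X(t) = λ/(λ - t)
D^4[M](t) = -24*λ/(-λ^5 + 5*λ^4*t - 10*λ^3*t^2 + 10*λ^2*t^3 - 5*λ*t^4 + t^5)

E[X^4] = D^4[M](0) = 24/λ^4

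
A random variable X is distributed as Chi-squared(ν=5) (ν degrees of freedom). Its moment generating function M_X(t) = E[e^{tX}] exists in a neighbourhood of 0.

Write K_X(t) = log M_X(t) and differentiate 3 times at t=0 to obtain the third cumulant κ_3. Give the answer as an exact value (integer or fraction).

κ_3 = d^3K/dt^3 |_{t=0} = 40

M_X(t) = (1 - 2*t)^(-5/2)
K_X(t) = log M_X(t) = -5*log(1 - 2*t)/2
dK/dt = -5/(2*t - 1)
d^2K/dt^2 = 10/(4*t^2 - 4*t + 1)
d^3K/dt^3 = -40/(8*t^3 - 12*t^2 + 6*t - 1)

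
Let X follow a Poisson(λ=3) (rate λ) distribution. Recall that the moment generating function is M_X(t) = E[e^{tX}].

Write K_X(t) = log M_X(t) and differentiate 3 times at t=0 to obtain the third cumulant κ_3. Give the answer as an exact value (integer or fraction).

κ_3 = K^(3)(0) = 3

M_X(t) = e^(3*e^(t) - 3)
K_X(t) = log M_X(t) = 3*e^(t) - 3
K^(3)(t) = 3*e^(t)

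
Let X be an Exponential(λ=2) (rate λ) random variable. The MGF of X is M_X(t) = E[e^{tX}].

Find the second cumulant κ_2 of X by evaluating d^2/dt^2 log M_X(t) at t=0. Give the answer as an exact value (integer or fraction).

M_X(t) = 2/(2 - t)
K_X(t) = log M_X(t) = -log(2 - t) + log(2)
K^(2)(t) = 1/(t^2 - 4*t + 4)

κ_2 = K^(2)(0) = 1/4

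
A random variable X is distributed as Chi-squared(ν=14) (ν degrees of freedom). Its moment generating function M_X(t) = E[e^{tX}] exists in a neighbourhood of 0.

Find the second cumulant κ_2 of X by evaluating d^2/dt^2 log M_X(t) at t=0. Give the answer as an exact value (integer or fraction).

κ_2 = K^(2)(0) = 28

M_X(t) = (1 - 2*t)^(-7)
K_X(t) = log M_X(t) = -7*log(1 - 2*t)
K^(2)(t) = 28/(4*t^2 - 4*t + 1)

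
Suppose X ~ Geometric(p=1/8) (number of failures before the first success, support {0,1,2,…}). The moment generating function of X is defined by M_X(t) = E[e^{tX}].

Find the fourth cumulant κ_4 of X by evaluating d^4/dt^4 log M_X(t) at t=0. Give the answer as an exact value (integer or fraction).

κ_4 = K′′′′(0) = 18872

M_X(t) = 1/(8*(1 - 7*e^(t)/8))
K_X(t) = log M_X(t) = -log(1 - 7*e^(t)/8) - 3*log(2)
K′(t) = -7*e^(t)/(7*e^(t) - 8)
K′′(t) = 56*e^(t)/(49*e^(2*t) - 112*e^(t) + 64)
K′′′(t) = (-392*e^(2*t) - 448*e^(t))/(343*e^(3*t) - 1176*e^(2*t) + 1344*e^(t) - 512)
K′′′′(t) = (2744*e^(3*t) + 12544*e^(2*t) + 3584*e^(t))/(2401*e^(4*t) - 10976*e^(3*t) + 18816*e^(2*t) - 14336*e^(t) + 4096)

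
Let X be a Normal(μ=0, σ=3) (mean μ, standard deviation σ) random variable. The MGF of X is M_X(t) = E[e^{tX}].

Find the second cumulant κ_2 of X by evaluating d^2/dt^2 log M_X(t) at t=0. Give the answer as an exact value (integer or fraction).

M_X(t) = e^(9*t^2/2)
K_X(t) = log M_X(t) = 9*t^2/2
K^(2)(t) = 9

κ_2 = K^(2)(0) = 9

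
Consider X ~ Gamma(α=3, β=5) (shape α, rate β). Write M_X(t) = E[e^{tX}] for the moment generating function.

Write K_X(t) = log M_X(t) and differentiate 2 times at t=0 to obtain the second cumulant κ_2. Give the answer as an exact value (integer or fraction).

κ_2 = d^2K/dt^2 |_{t=0} = 3/25

M_X(t) = 125/(5 - t)^3
K_X(t) = log M_X(t) = -3*log(5 - t) + 3*log(5)
dK/dt = -3/(t - 5)
d^2K/dt^2 = 3/(t^2 - 10*t + 25)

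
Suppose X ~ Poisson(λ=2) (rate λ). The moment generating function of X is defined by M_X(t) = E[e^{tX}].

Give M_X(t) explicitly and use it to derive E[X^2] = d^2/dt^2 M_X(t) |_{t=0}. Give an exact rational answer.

M_X(t) = e^(2*e^(t) - 2)
D^2[M](t) = (4*e^(2*t)*e^(2*e^(t)) + 2*e^(t)*e^(2*e^(t)))*e^(-2)

E[X^2] = D^2[M](0) = 6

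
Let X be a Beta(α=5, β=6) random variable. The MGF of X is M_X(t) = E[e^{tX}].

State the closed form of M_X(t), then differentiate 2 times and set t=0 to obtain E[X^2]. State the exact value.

M_X(t) = ₁F₁(5; 11; t)
M′(t) = 5*₁F₁(6; 12; t)/11
M′′(t) = 5*₁F₁(7; 13; t)/22

E[X^2] = M′′(0) = 5/22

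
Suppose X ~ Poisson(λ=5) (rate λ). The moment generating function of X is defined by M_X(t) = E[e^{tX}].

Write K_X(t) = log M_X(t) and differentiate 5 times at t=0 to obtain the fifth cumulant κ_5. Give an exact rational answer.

M_X(t) = e^(5*e^(t) - 5)
K_X(t) = log M_X(t) = 5*e^(t) - 5
D^5[K](t) = 5*e^(t)

κ_5 = D^5[K](0) = 5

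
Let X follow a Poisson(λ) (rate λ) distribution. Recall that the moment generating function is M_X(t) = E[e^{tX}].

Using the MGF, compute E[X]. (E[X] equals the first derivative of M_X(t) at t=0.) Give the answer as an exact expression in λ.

E[X] = M^(1)(0) = λ

M_X(t) = e^(λ*(e^(t) - 1))
M^(1)(t) = λ*e^(-λ)*e^(t)*e^(λ*e^(t))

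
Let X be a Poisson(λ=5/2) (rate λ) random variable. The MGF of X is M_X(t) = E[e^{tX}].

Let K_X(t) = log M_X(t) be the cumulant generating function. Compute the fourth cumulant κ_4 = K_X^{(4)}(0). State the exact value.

κ_4 = d^4K/dt^4 |_{t=0} = 5/2

M_X(t) = e^(5*e^(t)/2 - 5/2)
K_X(t) = log M_X(t) = 5*e^(t)/2 - 5/2
dK/dt = 5*e^(t)/2
d^2K/dt^2 = 5*e^(t)/2
d^3K/dt^3 = 5*e^(t)/2
d^4K/dt^4 = 5*e^(t)/2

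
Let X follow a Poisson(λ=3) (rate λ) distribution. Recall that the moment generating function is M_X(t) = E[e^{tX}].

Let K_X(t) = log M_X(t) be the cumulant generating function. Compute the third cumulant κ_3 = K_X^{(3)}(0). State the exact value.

M_X(t) = e^(3*e^(t) - 3)
K_X(t) = log M_X(t) = 3*e^(t) - 3
dK/dt = 3*e^(t)
d^2K/dt^2 = 3*e^(t)
d^3K/dt^3 = 3*e^(t)

κ_3 = d^3K/dt^3 |_{t=0} = 3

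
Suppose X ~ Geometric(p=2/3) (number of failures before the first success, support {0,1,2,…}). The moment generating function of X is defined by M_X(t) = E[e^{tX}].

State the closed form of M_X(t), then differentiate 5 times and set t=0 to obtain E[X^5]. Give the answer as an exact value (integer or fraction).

E[X^5] = M′′′′′(0) = 91/2

M_X(t) = 2/(3*(1 - e^(t)/3))
M′(t) = 2*e^(t)/(e^(2*t) - 6*e^(t) + 9)
M′′(t) = (-2*e^(2*t) - 6*e^(t))/(e^(3*t) - 9*e^(2*t) + 27*e^(t) - 27)
M′′′(t) = (2*e^(3*t) + 24*e^(2*t) + 18*e^(t))/(e^(4*t) - 12*e^(3*t) + 54*e^(2*t) - 108*e^(t) + 81)
M′′′′(t) = (-2*e^(4*t) - 66*e^(3*t) - 198*e^(2*t) - 54*e^(t))/(e^(5*t) - 15*e^(4*t) + 90*e^(3*t) - 270*e^(2*t) + 405*e^(t) - 243)
M′′′′′(t) = (2*e^(5*t) + 156*e^(4*t) + 1188*e^(3*t) + 1404*e^(2*t) + 162*e^(t))/(e^(6*t) - 18*e^(5*t) + 135*e^(4*t) - 540*e^(3*t) + 1215*e^(2*t) - 1458*e^(t) + 729)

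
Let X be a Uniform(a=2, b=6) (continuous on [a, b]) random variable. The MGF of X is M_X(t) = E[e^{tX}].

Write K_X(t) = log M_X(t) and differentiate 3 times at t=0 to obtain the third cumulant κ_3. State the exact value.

M_X(t) = (e^(6*t) - e^(2*t))/(4*t)
K_X(t) = log M_X(t) = -log(t) + log(e^(6*t) - e^(2*t)) - 2*log(2)
K′(t) = (6*t*e^(4*t) - 2*t - e^(4*t) + 1)/(t*e^(4*t) - t)
K′′(t) = (-16*t^2*e^(4*t) + e^(8*t) - 2*e^(4*t) + 1)/(t^2*e^(8*t) - 2*t^2*e^(4*t) + t^2)
K′′′(t) = (64*t^3*e^(8*t) + 64*t^3*e^(4*t) - 2*e^(12*t) + 6*e^(8*t) - 6*e^(4*t) + 2)/(t^3*e^(12*t) - 3*t^3*e^(8*t) + 3*t^3*e^(4*t) - t^3)

κ_3 = K′′′(0) = 0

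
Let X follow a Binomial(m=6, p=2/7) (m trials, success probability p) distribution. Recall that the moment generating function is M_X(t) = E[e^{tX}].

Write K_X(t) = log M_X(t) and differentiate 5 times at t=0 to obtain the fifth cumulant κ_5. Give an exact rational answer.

κ_5 = K′′′′′(0) = -12780/16807

M_X(t) = (2*e^(t)/7 + 5/7)^6
K_X(t) = log M_X(t) = 6*log(2*e^(t)/7 + 5/7)
K′(t) = 12*e^(t)/(2*e^(t) + 5)
K′′(t) = 60*e^(t)/(4*e^(2*t) + 20*e^(t) + 25)
K′′′(t) = (-120*e^(2*t) + 300*e^(t))/(8*e^(3*t) + 60*e^(2*t) + 150*e^(t) + 125)
K′′′′(t) = (240*e^(3*t) - 2400*e^(2*t) + 1500*e^(t))/(16*e^(4*t) + 160*e^(3*t) + 600*e^(2*t) + 1000*e^(t) + 625)
K′′′′′(t) = (-480*e^(4*t) + 13200*e^(3*t) - 33000*e^(2*t) + 7500*e^(t))/(32*e^(5*t) + 400*e^(4*t) + 2000*e^(3*t) + 5000*e^(2*t) + 6250*e^(t) + 3125)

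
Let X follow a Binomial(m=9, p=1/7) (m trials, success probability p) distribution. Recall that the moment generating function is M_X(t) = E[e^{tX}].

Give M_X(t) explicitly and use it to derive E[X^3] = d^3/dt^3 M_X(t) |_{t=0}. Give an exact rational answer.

E[X^3] = d^3M/dt^3 |_{t=0} = 351/49

M_X(t) = (e^(t)/7 + 6/7)^9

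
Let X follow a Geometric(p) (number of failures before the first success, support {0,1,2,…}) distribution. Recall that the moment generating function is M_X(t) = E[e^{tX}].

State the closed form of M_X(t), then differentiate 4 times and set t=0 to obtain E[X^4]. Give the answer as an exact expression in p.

M_X(t) = p/(-(1 - p)*e^(t) + 1)

E[X^4] = D^4[M](0) = 1 - 15/p + 50/p^2 - 60/p^3 + 24/p^4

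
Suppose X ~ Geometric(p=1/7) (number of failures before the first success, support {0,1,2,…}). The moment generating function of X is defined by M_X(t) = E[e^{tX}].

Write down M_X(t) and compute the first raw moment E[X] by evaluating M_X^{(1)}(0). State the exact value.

M_X(t) = 1/(7*(1 - 6*e^(t)/7))
dM/dt = 6*e^(t)/(36*e^(2*t) - 84*e^(t) + 49)

E[X] = dM/dt |_{t=0} = 6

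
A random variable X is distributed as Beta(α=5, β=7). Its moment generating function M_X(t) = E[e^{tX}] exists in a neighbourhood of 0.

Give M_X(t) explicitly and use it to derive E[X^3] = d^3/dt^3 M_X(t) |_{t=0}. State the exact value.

M_X(t) = ₁F₁(5; 12; t)
M′(t) = 5*₁F₁(6; 13; t)/12
M′′(t) = 5*₁F₁(7; 14; t)/26
M′′′(t) = 5*₁F₁(8; 15; t)/52

E[X^3] = M′′′(0) = 5/52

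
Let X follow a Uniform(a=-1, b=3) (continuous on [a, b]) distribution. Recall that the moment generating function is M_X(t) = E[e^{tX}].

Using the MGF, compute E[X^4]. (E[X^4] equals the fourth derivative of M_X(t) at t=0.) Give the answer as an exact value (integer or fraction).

E[X^4] = M^(4)(0) = 61/5

M_X(t) = (e^(3*t) - e^(-t))/(4*t)
M^(4)(t) = (81*t^4*e^(4*t) - t^4 - 108*t^3*e^(4*t) - 4*t^3 + 108*t^2*e^(4*t) - 12*t^2 - 72*t*e^(4*t) - 24*t + 24*e^(4*t) - 24)*e^(-t)/(4*t^5)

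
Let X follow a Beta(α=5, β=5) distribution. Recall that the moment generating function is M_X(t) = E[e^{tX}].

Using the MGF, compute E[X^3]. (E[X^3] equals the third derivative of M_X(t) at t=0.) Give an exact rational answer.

E[X^3] = M^(3)(0) = 7/44

M_X(t) = ₁F₁(5; 10; t)
M^(3)(t) = 7*₁F₁(8; 13; t)/44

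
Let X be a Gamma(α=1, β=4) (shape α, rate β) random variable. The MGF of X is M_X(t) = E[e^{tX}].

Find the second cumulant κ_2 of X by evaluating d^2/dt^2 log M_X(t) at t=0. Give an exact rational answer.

κ_2 = D^2[K](0) = 1/16

M_X(t) = 4/(4 - t)
K_X(t) = log M_X(t) = -log(4 - t) + 2*log(2)
D^2[K](t) = 1/(t^2 - 8*t + 16)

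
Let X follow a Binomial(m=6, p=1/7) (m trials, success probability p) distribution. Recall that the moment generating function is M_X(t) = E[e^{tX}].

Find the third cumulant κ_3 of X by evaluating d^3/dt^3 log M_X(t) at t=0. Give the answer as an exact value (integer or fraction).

κ_3 = D^3[K](0) = 180/343

M_X(t) = (e^(t)/7 + 6/7)^6
K_X(t) = log M_X(t) = 6*log(e^(t)/7 + 6/7)
D^3[K](t) = (-36*e^(2*t) + 216*e^(t))/(e^(3*t) + 18*e^(2*t) + 108*e^(t) + 216)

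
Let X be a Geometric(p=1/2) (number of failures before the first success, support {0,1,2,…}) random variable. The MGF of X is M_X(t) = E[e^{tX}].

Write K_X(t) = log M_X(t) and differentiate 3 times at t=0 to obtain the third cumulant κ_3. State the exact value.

κ_3 = K′′′(0) = 6

M_X(t) = 1/(2*(1 - e^(t)/2))
K_X(t) = log M_X(t) = -log(1 - e^(t)/2) - log(2)
K′(t) = -e^(t)/(e^(t) - 2)
K′′(t) = 2*e^(t)/(e^(2*t) - 4*e^(t) + 4)
K′′′(t) = (-2*e^(2*t) - 4*e^(t))/(e^(3*t) - 6*e^(2*t) + 12*e^(t) - 8)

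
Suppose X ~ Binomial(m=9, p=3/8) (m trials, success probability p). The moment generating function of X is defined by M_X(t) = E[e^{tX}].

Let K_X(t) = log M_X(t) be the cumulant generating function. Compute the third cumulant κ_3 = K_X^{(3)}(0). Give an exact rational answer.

κ_3 = D^3[K](0) = 135/256

M_X(t) = (3*e^(t)/8 + 5/8)^9
K_X(t) = log M_X(t) = 9*log(3*e^(t)/8 + 5/8)
D^3[K](t) = (-405*e^(2*t) + 675*e^(t))/(27*e^(3*t) + 135*e^(2*t) + 225*e^(t) + 125)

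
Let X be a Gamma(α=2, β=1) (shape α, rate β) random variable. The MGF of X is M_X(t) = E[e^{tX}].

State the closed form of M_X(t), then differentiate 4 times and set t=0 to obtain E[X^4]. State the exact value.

E[X^4] = D^4[M](0) = 120

M_X(t) = (1 - t)^(-2)
D^4[M](t) = 120/(t^6 - 6*t^5 + 15*t^4 - 20*t^3 + 15*t^2 - 6*t + 1)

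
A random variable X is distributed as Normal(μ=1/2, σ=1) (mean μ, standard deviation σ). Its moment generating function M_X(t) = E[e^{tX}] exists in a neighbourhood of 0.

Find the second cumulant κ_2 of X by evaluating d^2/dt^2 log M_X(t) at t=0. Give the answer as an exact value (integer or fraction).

M_X(t) = e^(t^2/2 + t/2)
K_X(t) = log M_X(t) = t^2/2 + t/2
K′(t) = t + 1/2
K′′(t) = 1

κ_2 = K′′(0) = 1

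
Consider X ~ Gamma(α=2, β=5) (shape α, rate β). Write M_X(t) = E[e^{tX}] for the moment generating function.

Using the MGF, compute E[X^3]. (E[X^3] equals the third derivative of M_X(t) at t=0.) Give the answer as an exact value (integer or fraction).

E[X^3] = d^3M/dt^3 |_{t=0} = 24/125

M_X(t) = 25/(5 - t)^2
dM/dt = -50/(t^3 - 15*t^2 + 75*t - 125)
d^2M/dt^2 = 150/(t^4 - 20*t^3 + 150*t^2 - 500*t + 625)
d^3M/dt^3 = -600/(t^5 - 25*t^4 + 250*t^3 - 1250*t^2 + 3125*t - 3125)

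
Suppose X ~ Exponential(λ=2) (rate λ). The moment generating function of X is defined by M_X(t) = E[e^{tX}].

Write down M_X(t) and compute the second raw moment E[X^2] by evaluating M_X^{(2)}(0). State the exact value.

E[X^2] = M′′(0) = 1/2

M_X(t) = 2/(2 - t)
M′(t) = 2/(t^2 - 4*t + 4)
M′′(t) = -4/(t^3 - 6*t^2 + 12*t - 8)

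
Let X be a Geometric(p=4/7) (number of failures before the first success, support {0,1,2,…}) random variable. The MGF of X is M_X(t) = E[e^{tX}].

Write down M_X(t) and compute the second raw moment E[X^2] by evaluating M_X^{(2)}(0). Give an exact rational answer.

M_X(t) = 4/(7*(1 - 3*e^(t)/7))
dM/dt = 12*e^(t)/(9*e^(2*t) - 42*e^(t) + 49)
d^2M/dt^2 = (-36*e^(2*t) - 84*e^(t))/(27*e^(3*t) - 189*e^(2*t) + 441*e^(t) - 343)

E[X^2] = d^2M/dt^2 |_{t=0} = 15/8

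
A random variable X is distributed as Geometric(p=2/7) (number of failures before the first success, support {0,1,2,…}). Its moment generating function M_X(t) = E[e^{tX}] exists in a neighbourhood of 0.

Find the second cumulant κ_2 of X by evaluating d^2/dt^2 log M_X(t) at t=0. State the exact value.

κ_2 = K^(2)(0) = 35/4

M_X(t) = 2/(7*(1 - 5*e^(t)/7))
K_X(t) = log M_X(t) = -log(1 - 5*e^(t)/7) - log(7) + log(2)
K^(2)(t) = 35*e^(t)/(25*e^(2*t) - 70*e^(t) + 49)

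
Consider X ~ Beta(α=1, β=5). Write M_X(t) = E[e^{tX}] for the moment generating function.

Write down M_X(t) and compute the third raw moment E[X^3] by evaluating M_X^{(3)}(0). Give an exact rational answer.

M_X(t) = ₁F₁(1; 6; t)
D^3[M](t) = ₁F₁(4; 9; t)/56

E[X^3] = D^3[M](0) = 1/56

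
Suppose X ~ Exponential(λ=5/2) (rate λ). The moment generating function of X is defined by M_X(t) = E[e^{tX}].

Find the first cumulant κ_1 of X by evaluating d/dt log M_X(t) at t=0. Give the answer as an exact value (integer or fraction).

κ_1 = K′(0) = 2/5

M_X(t) = 5/(2*(5/2 - t))
K_X(t) = log M_X(t) = -log(5/2 - t) - log(2) + log(5)
K′(t) = -2/(2*t - 5)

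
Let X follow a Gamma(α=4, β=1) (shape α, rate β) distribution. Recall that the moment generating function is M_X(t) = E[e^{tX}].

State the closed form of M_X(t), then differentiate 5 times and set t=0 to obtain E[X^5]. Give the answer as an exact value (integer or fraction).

E[X^5] = M^(5)(0) = 6720

M_X(t) = (1 - t)^(-4)
M^(5)(t) = -6720/(t^9 - 9*t^8 + 36*t^7 - 84*t^6 + 126*t^5 - 126*t^4 + 84*t^3 - 36*t^2 + 9*t - 1)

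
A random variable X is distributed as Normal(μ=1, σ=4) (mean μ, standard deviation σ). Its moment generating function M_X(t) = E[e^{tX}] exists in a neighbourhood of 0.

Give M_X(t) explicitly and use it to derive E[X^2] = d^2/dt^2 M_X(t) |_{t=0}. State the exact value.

E[X^2] = M^(2)(0) = 17

M_X(t) = e^(8*t^2 + t)
M^(2)(t) = 256*t^2*e^(t)*e^(8*t^2) + 32*t*e^(t)*e^(8*t^2) + 17*e^(t)*e^(8*t^2)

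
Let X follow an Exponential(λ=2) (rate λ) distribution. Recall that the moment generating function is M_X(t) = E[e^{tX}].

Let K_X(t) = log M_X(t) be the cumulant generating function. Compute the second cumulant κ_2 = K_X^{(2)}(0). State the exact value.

κ_2 = d^2K/dt^2 |_{t=0} = 1/4

M_X(t) = 2/(2 - t)
K_X(t) = log M_X(t) = -log(2 - t) + log(2)
dK/dt = -1/(t - 2)
d^2K/dt^2 = 1/(t^2 - 4*t + 4)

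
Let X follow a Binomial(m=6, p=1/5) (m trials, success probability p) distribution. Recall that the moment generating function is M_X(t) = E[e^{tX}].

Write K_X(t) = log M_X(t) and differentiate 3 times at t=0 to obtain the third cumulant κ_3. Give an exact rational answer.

M_X(t) = (e^(t)/5 + 4/5)^6
K_X(t) = log M_X(t) = 6*log(e^(t)/5 + 4/5)
K^(3)(t) = (-24*e^(2*t) + 96*e^(t))/(e^(3*t) + 12*e^(2*t) + 48*e^(t) + 64)

κ_3 = K^(3)(0) = 72/125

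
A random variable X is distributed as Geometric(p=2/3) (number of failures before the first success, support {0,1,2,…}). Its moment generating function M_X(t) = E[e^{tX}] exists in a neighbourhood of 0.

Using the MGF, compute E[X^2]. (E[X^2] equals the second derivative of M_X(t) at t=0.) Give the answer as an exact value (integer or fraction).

M_X(t) = 2/(3*(1 - e^(t)/3))
dM/dt = 2*e^(t)/(e^(2*t) - 6*e^(t) + 9)
d^2M/dt^2 = (-2*e^(2*t) - 6*e^(t))/(e^(3*t) - 9*e^(2*t) + 27*e^(t) - 27)

E[X^2] = d^2M/dt^2 |_{t=0} = 1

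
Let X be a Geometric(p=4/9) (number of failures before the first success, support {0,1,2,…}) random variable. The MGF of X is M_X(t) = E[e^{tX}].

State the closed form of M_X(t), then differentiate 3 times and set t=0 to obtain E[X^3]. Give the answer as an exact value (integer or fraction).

M_X(t) = 4/(9*(1 - 5*e^(t)/9))
dM/dt = 20*e^(t)/(25*e^(2*t) - 90*e^(t) + 81)
d^2M/dt^2 = (-100*e^(2*t) - 180*e^(t))/(125*e^(3*t) - 675*e^(2*t) + 1215*e^(t) - 729)
d^3M/dt^3 = (500*e^(3*t) + 3600*e^(2*t) + 1620*e^(t))/(625*e^(4*t) - 4500*e^(3*t) + 12150*e^(2*t) - 14580*e^(t) + 6561)

E[X^3] = d^3M/dt^3 |_{t=0} = 715/32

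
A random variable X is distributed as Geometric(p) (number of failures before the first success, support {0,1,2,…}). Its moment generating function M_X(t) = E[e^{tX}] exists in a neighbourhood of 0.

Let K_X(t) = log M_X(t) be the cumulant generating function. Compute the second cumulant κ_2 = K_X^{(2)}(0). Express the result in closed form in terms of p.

κ_2 = d^2K/dt^2 |_{t=0} = (1 - p)/p^2

M_X(t) = p/(-(1 - p)*e^(t) + 1)
K_X(t) = log M_X(t) = log(p) - log(-(1 - p)*e^(t) + 1)
dK/dt = (-p*e^(t) + e^(t))/(p*e^(t) - e^(t) + 1)
d^2K/dt^2 = (-p*e^(t) + e^(t))/(p^2*e^(2*t) - 2*p*e^(2*t) + 2*p*e^(t) + e^(2*t) - 2*e^(t) + 1)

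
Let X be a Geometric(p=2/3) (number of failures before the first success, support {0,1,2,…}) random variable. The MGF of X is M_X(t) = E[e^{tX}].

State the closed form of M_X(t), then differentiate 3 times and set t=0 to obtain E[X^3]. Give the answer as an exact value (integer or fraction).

M_X(t) = 2/(3*(1 - e^(t)/3))
D^3[M](t) = (2*e^(3*t) + 24*e^(2*t) + 18*e^(t))/(e^(4*t) - 12*e^(3*t) + 54*e^(2*t) - 108*e^(t) + 81)

E[X^3] = D^3[M](0) = 11/4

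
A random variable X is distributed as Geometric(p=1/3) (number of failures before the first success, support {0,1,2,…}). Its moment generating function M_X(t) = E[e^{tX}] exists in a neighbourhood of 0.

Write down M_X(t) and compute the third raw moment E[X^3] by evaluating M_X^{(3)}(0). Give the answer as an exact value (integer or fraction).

M_X(t) = 1/(3*(1 - 2*e^(t)/3))
dM/dt = 2*e^(t)/(4*e^(2*t) - 12*e^(t) + 9)
d^2M/dt^2 = (-4*e^(2*t) - 6*e^(t))/(8*e^(3*t) - 36*e^(2*t) + 54*e^(t) - 27)
d^3M/dt^3 = (8*e^(3*t) + 48*e^(2*t) + 18*e^(t))/(16*e^(4*t) - 96*e^(3*t) + 216*e^(2*t) - 216*e^(t) + 81)

E[X^3] = d^3M/dt^3 |_{t=0} = 74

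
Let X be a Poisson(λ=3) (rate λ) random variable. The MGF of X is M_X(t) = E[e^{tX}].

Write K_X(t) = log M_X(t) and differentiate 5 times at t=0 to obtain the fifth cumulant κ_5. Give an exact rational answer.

κ_5 = D^5[K](0) = 3

M_X(t) = e^(3*e^(t) - 3)
K_X(t) = log M_X(t) = 3*e^(t) - 3
D^5[K](t) = 3*e^(t)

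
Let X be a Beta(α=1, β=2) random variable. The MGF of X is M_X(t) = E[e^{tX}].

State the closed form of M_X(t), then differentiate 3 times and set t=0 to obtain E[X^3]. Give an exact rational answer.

E[X^3] = M^(3)(0) = 1/10

M_X(t) = ₁F₁(1; 3; t)
M^(3)(t) = ₁F₁(4; 6; t)/10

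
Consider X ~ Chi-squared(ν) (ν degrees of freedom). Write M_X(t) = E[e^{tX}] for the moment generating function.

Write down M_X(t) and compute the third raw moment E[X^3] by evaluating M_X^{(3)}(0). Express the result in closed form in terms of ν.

M_X(t) = (1 - 2*t)^(-ν/2)
D^3[M](t) = (-ν^3 - 6*ν^2 - 8*ν)/(8*t^3*(1 - 2*t)^(ν/2) - 12*t^2*(1 - 2*t)^(ν/2) + 6*t*(1 - 2*t)^(ν/2) - (1 - 2*t)^(ν/2))

E[X^3] = D^3[M](0) = ν*(ν^2 + 6*ν + 8)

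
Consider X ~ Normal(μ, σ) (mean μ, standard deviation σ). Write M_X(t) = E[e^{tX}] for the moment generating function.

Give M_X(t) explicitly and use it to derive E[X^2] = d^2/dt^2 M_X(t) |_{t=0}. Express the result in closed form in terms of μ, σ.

E[X^2] = M^(2)(0) = μ^2 + σ^2

M_X(t) = e^(μ*t + σ^2*t^2/2)
M^(2)(t) = μ^2*e^(μ*t)*e^(σ^2*t^2/2) + 2*μ*σ^2*t*e^(μ*t)*e^(σ^2*t^2/2) + σ^4*t^2*e^(μ*t)*e^(σ^2*t^2/2) + σ^2*e^(μ*t)*e^(σ^2*t^2/2)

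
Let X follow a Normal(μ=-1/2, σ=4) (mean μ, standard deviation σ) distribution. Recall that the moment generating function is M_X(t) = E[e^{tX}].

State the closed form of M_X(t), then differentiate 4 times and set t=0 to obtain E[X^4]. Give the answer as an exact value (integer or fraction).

M_X(t) = e^(8*t^2 - t/2)
M^(4)(t) = (1048576*t^4*e^(8*t^2) - 131072*t^3*e^(8*t^2) + 399360*t^2*e^(8*t^2) - 24704*t*e^(8*t^2) + 12673*e^(8*t^2))*e^(-t/2)/16

E[X^4] = M^(4)(0) = 12673/16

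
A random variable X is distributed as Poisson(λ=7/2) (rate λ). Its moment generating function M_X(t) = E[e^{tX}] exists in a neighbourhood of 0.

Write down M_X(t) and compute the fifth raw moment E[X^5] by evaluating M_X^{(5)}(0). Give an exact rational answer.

M_X(t) = e^(7*e^(t)/2 - 7/2)
M′(t) = 7*e^(-7/2)*e^(t)*e^(7*e^(t)/2)/2
M′′(t) = (49*e^(2*t)*e^(7*e^(t)/2) + 14*e^(t)*e^(7*e^(t)/2))*e^(-7/2)/4
M′′′(t) = (343*e^(3*t)*e^(7*e^(t)/2) + 294*e^(2*t)*e^(7*e^(t)/2) + 28*e^(t)*e^(7*e^(t)/2))*e^(-7/2)/8
M′′′′(t) = (2401*e^(4*t)*e^(7*e^(t)/2) + 4116*e^(3*t)*e^(7*e^(t)/2) + 1372*e^(2*t)*e^(7*e^(t)/2) + 56*e^(t)*e^(7*e^(t)/2))*e^(-7/2)/16
M′′′′′(t) = (16807*e^(5*t)*e^(7*e^(t)/2) + 48020*e^(4*t)*e^(7*e^(t)/2) + 34300*e^(3*t)*e^(7*e^(t)/2) + 5880*e^(2*t)*e^(7*e^(t)/2) + 112*e^(t)*e^(7*e^(t)/2))*e^(-7/2)/32

E[X^5] = M′′′′′(0) = 105119/32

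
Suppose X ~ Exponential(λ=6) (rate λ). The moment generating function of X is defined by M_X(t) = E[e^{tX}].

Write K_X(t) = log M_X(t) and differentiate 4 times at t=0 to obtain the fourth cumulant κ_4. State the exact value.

M_X(t) = 6/(6 - t)
K_X(t) = log M_X(t) = -log(6 - t) + log(6)
dK/dt = -1/(t - 6)
d^2K/dt^2 = 1/(t^2 - 12*t + 36)
d^3K/dt^3 = -2/(t^3 - 18*t^2 + 108*t - 216)
d^4K/dt^4 = 6/(t^4 - 24*t^3 + 216*t^2 - 864*t + 1296)

κ_4 = d^4K/dt^4 |_{t=0} = 1/216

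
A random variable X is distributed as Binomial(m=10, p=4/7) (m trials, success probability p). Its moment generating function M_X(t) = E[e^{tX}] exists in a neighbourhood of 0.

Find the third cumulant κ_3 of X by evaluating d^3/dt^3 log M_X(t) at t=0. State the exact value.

κ_3 = D^3[K](0) = -120/343

M_X(t) = (4*e^(t)/7 + 3/7)^10
K_X(t) = log M_X(t) = 10*log(4*e^(t)/7 + 3/7)
D^3[K](t) = (-480*e^(2*t) + 360*e^(t))/(64*e^(3*t) + 144*e^(2*t) + 108*e^(t) + 27)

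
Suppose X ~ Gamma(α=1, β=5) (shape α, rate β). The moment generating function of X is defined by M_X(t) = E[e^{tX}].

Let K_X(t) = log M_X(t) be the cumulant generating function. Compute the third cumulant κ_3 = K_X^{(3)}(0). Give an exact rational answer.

κ_3 = D^3[K](0) = 2/125

M_X(t) = 5/(5 - t)
K_X(t) = log M_X(t) = -log(5 - t) + log(5)
D^3[K](t) = -2/(t^3 - 15*t^2 + 75*t - 125)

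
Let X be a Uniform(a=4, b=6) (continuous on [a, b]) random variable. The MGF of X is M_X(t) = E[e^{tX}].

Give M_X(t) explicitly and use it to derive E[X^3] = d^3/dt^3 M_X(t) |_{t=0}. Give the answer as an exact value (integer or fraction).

E[X^3] = D^3[M](0) = 130

M_X(t) = (e^(6*t) - e^(4*t))/(2*t)
D^3[M](t) = (108*t^3*e^(6*t) - 32*t^3*e^(4*t) - 54*t^2*e^(6*t) + 24*t^2*e^(4*t) + 18*t*e^(6*t) - 12*t*e^(4*t) - 3*e^(6*t) + 3*e^(4*t))/t^4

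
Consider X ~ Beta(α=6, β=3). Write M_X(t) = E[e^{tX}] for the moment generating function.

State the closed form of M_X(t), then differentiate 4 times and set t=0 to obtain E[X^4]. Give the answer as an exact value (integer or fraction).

E[X^4] = M′′′′(0) = 14/55

M_X(t) = ₁F₁(6; 9; t)
M′(t) = 2*₁F₁(7; 10; t)/3
M′′(t) = 7*₁F₁(8; 11; t)/15
M′′′(t) = 56*₁F₁(9; 12; t)/165
M′′′′(t) = 14*₁F₁(10; 13; t)/55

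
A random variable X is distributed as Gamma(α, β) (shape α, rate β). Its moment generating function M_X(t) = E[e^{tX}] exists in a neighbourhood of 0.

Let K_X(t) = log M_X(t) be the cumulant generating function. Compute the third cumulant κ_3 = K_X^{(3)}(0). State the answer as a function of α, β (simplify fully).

κ_3 = K′′′(0) = 2*α/β^3

M_X(t) = (β/(β - t))^α
K_X(t) = log M_X(t) = α*(log(β) - log(β - t))
K′(t) = -α/(-β + t)
K′′(t) = α/(β^2 - 2*β*t + t^2)
K′′′(t) = -2*α/(-β^3 + 3*β^2*t - 3*β*t^2 + t^3)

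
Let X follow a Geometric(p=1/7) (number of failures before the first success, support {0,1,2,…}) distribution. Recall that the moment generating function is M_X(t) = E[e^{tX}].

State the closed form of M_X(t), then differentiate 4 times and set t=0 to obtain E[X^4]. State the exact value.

E[X^4] = D^4[M](0) = 39390

M_X(t) = 1/(7*(1 - 6*e^(t)/7))
D^4[M](t) = (-1296*e^(4*t) - 16632*e^(3*t) - 19404*e^(2*t) - 2058*e^(t))/(7776*e^(5*t) - 45360*e^(4*t) + 105840*e^(3*t) - 123480*e^(2*t) + 72030*e^(t) - 16807)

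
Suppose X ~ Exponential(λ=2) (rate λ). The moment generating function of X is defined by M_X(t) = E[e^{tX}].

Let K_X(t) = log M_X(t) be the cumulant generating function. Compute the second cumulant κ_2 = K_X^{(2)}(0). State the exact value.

κ_2 = K^(2)(0) = 1/4

M_X(t) = 2/(2 - t)
K_X(t) = log M_X(t) = -log(2 - t) + log(2)
K^(2)(t) = 1/(t^2 - 4*t + 4)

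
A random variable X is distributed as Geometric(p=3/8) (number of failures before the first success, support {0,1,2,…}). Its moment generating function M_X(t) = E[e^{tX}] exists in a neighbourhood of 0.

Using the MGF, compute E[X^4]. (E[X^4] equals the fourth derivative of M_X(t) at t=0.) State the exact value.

M_X(t) = 3/(8*(1 - 5*e^(t)/8))
D^4[M](t) = (-1875*e^(4*t) - 33000*e^(3*t) - 52800*e^(2*t) - 7680*e^(t))/(3125*e^(5*t) - 25000*e^(4*t) + 80000*e^(3*t) - 128000*e^(2*t) + 102400*e^(t) - 32768)

E[X^4] = D^4[M](0) = 10595/27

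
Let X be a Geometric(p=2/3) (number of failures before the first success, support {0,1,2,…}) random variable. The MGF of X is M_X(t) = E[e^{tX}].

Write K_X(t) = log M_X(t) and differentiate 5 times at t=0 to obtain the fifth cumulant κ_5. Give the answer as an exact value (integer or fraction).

κ_5 = d^5K/dt^5 |_{t=0} = 15

M_X(t) = 2/(3*(1 - e^(t)/3))
K_X(t) = log M_X(t) = -log(1 - e^(t)/3) - log(3) + log(2)
dK/dt = -e^(t)/(e^(t) - 3)
d^2K/dt^2 = 3*e^(t)/(e^(2*t) - 6*e^(t) + 9)
d^3K/dt^3 = (-3*e^(2*t) - 9*e^(t))/(e^(3*t) - 9*e^(2*t) + 27*e^(t) - 27)
d^4K/dt^4 = (3*e^(3*t) + 36*e^(2*t) + 27*e^(t))/(e^(4*t) - 12*e^(3*t) + 54*e^(2*t) - 108*e^(t) + 81)
d^5K/dt^5 = (-3*e^(4*t) - 99*e^(3*t) - 297*e^(2*t) - 81*e^(t))/(e^(5*t) - 15*e^(4*t) + 90*e^(3*t) - 270*e^(2*t) + 405*e^(t) - 243)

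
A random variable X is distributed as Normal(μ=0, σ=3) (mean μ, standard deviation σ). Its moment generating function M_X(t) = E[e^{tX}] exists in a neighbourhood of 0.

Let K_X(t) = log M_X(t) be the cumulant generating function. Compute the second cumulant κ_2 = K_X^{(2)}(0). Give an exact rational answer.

κ_2 = d^2K/dt^2 |_{t=0} = 9

M_X(t) = e^(9*t^2/2)
K_X(t) = log M_X(t) = 9*t^2/2
dK/dt = 9*t
d^2K/dt^2 = 9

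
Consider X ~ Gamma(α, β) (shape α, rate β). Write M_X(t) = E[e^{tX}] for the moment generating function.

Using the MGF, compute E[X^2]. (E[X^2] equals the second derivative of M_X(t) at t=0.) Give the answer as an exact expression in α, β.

M_X(t) = (β/(β - t))^α
dM/dt = -α*β^α*(1/(β - t))^α/(-β + t)
d^2M/dt^2 = (α^2*β^α*(1/(β - t))^α + α*β^α*(1/(β - t))^α)/(β^2 - 2*β*t + t^2)

E[X^2] = d^2M/dt^2 |_{t=0} = α*(α + 1)/β^2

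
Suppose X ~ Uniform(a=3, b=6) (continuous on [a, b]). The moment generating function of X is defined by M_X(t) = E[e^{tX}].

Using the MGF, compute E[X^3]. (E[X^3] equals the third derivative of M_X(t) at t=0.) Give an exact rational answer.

E[X^3] = D^3[M](0) = 405/4

M_X(t) = (e^(6*t) - e^(3*t))/(3*t)
D^3[M](t) = (72*t^3*e^(6*t) - 9*t^3*e^(3*t) - 36*t^2*e^(6*t) + 9*t^2*e^(3*t) + 12*t*e^(6*t) - 6*t*e^(3*t) - 2*e^(6*t) + 2*e^(3*t))/t^4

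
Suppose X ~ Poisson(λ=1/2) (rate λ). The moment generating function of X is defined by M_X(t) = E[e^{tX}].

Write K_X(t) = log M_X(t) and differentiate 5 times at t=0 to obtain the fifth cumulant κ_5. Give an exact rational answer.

κ_5 = d^5K/dt^5 |_{t=0} = 1/2

M_X(t) = e^(e^(t)/2 - 1/2)
K_X(t) = log M_X(t) = e^(t)/2 - 1/2
dK/dt = e^(t)/2
d^2K/dt^2 = e^(t)/2
d^3K/dt^3 = e^(t)/2
d^4K/dt^4 = e^(t)/2
d^5K/dt^5 = e^(t)/2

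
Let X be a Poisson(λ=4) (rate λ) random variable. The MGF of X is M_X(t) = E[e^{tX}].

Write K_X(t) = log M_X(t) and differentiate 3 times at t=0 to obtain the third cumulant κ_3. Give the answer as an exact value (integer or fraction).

M_X(t) = e^(4*e^(t) - 4)
K_X(t) = log M_X(t) = 4*e^(t) - 4
K′(t) = 4*e^(t)
K′′(t) = 4*e^(t)
K′′′(t) = 4*e^(t)

κ_3 = K′′′(0) = 4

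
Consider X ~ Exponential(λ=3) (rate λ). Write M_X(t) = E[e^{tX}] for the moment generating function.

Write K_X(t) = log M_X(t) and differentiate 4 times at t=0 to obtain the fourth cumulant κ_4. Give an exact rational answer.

κ_4 = K′′′′(0) = 2/27

M_X(t) = 3/(3 - t)
K_X(t) = log M_X(t) = -log(3 - t) + log(3)
K′(t) = -1/(t - 3)
K′′(t) = 1/(t^2 - 6*t + 9)
K′′′(t) = -2/(t^3 - 9*t^2 + 27*t - 27)
K′′′′(t) = 6/(t^4 - 12*t^3 + 54*t^2 - 108*t + 81)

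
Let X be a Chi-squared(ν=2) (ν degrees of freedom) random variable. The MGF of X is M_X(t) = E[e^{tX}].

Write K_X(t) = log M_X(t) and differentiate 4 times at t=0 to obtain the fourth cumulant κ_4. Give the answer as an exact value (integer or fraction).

κ_4 = D^4[K](0) = 96

M_X(t) = 1/(1 - 2*t)
K_X(t) = log M_X(t) = -log(1 - 2*t)
D^4[K](t) = 96/(16*t^4 - 32*t^3 + 24*t^2 - 8*t + 1)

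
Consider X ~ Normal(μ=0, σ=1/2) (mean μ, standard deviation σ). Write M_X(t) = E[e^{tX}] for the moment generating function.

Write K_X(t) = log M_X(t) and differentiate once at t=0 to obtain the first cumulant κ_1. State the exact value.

κ_1 = D[K](0) = 0

M_X(t) = e^(t^2/8)
K_X(t) = log M_X(t) = t^2/8
D[K](t) = t/4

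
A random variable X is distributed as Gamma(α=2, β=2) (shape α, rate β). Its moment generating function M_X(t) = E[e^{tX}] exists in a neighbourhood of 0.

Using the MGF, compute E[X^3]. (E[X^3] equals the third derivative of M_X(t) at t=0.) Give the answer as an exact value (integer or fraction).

M_X(t) = 4/(2 - t)^2
dM/dt = -8/(t^3 - 6*t^2 + 12*t - 8)
d^2M/dt^2 = 24/(t^4 - 8*t^3 + 24*t^2 - 32*t + 16)
d^3M/dt^3 = -96/(t^5 - 10*t^4 + 40*t^3 - 80*t^2 + 80*t - 32)

E[X^3] = d^3M/dt^3 |_{t=0} = 3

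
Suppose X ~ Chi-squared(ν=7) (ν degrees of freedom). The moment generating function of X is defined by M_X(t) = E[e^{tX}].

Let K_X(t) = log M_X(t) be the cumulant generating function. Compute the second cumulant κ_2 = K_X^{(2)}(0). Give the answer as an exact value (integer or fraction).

M_X(t) = (1 - 2*t)^(-7/2)
K_X(t) = log M_X(t) = -7*log(1 - 2*t)/2
K′(t) = -7/(2*t - 1)
K′′(t) = 14/(4*t^2 - 4*t + 1)

κ_2 = K′′(0) = 14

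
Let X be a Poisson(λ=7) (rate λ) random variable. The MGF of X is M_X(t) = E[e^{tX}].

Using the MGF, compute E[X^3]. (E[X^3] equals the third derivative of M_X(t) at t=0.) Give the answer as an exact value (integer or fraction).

E[X^3] = M′′′(0) = 497

M_X(t) = e^(7*e^(t) - 7)
M′(t) = 7*e^(-7)*e^(t)*e^(7*e^(t))
M′′(t) = (49*e^(2*t)*e^(7*e^(t)) + 7*e^(t)*e^(7*e^(t)))*e^(-7)
M′′′(t) = (343*e^(3*t)*e^(7*e^(t)) + 147*e^(2*t)*e^(7*e^(t)) + 7*e^(t)*e^(7*e^(t)))*e^(-7)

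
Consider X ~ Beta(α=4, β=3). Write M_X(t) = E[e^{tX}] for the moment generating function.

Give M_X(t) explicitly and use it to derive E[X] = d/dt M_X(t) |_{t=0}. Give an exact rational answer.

M_X(t) = ₁F₁(4; 7; t)
dM/dt = 4*₁F₁(5; 8; t)/7

E[X] = dM/dt |_{t=0} = 4/7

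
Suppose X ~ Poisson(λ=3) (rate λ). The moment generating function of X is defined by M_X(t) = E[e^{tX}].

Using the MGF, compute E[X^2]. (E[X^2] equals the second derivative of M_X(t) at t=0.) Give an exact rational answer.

M_X(t) = e^(3*e^(t) - 3)
D^2[M](t) = (9*e^(2*t)*e^(3*e^(t)) + 3*e^(t)*e^(3*e^(t)))*e^(-3)

E[X^2] = D^2[M](0) = 12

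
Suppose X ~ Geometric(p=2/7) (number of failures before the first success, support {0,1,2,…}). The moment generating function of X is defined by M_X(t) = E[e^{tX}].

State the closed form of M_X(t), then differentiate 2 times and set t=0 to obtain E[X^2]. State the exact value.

M_X(t) = 2/(7*(1 - 5*e^(t)/7))
M′(t) = 10*e^(t)/(25*e^(2*t) - 70*e^(t) + 49)
M′′(t) = (-50*e^(2*t) - 70*e^(t))/(125*e^(3*t) - 525*e^(2*t) + 735*e^(t) - 343)

E[X^2] = M′′(0) = 15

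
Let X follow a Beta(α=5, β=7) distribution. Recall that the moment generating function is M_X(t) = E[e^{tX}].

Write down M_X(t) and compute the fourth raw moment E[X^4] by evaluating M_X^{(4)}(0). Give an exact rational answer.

E[X^4] = M^(4)(0) = 2/39

M_X(t) = ₁F₁(5; 12; t)
M^(4)(t) = 2*₁F₁(9; 16; t)/39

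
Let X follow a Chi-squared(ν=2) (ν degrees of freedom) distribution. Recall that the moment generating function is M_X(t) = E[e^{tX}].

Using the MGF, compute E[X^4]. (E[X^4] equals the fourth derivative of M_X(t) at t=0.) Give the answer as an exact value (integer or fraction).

E[X^4] = D^4[M](0) = 384

M_X(t) = 1/(1 - 2*t)
D^4[M](t) = -384/(32*t^5 - 80*t^4 + 80*t^3 - 40*t^2 + 10*t - 1)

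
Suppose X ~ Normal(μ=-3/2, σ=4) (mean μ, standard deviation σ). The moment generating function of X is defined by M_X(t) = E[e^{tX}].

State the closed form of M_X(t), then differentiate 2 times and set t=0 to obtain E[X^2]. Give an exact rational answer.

E[X^2] = d^2M/dt^2 |_{t=0} = 73/4

M_X(t) = e^(8*t^2 - 3*t/2)
dM/dt = 16*t*e^(-3*t/2)*e^(8*t^2) - 3*e^(-3*t/2)*e^(8*t^2)/2
d^2M/dt^2 = (1024*t^2*e^(8*t^2) - 192*t*e^(8*t^2) + 73*e^(8*t^2))*e^(-3*t/2)/4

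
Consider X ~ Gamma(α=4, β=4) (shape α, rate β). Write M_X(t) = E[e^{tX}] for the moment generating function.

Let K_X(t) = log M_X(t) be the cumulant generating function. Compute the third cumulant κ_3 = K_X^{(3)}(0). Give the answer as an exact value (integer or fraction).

κ_3 = D^3[K](0) = 1/8

M_X(t) = 256/(4 - t)^4
K_X(t) = log M_X(t) = -4*log(4 - t) + 8*log(2)
D^3[K](t) = -8/(t^3 - 12*t^2 + 48*t - 64)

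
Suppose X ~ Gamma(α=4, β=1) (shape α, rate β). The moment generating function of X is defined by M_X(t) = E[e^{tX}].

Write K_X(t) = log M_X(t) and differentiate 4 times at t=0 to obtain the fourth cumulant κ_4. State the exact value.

M_X(t) = (1 - t)^(-4)
K_X(t) = log M_X(t) = -4*log(1 - t)
D^4[K](t) = 24/(t^4 - 4*t^3 + 6*t^2 - 4*t + 1)

κ_4 = D^4[K](0) = 24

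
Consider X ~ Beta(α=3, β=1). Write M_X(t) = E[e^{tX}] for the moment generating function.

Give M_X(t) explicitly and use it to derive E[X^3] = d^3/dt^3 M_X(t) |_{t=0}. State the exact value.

E[X^3] = M′′′(0) = 1/2

M_X(t) = ₁F₁(3; 4; t)
M′(t) = 3*₁F₁(4; 5; t)/4
M′′(t) = 3*₁F₁(5; 6; t)/5
M′′′(t) = ₁F₁(6; 7; t)/2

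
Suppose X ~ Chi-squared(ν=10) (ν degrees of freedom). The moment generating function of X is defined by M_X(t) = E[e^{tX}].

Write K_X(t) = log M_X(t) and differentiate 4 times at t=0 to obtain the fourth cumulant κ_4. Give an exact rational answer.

M_X(t) = (1 - 2*t)^(-5)
K_X(t) = log M_X(t) = -5*log(1 - 2*t)
K^(4)(t) = 480/(16*t^4 - 32*t^3 + 24*t^2 - 8*t + 1)

κ_4 = K^(4)(0) = 480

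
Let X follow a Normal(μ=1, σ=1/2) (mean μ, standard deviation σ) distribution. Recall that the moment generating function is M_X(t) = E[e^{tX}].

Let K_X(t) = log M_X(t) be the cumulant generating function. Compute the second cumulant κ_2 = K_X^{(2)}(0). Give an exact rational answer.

M_X(t) = e^(t^2/8 + t)
K_X(t) = log M_X(t) = t^2/8 + t
K′(t) = t/4 + 1
K′′(t) = 1/4

κ_2 = K′′(0) = 1/4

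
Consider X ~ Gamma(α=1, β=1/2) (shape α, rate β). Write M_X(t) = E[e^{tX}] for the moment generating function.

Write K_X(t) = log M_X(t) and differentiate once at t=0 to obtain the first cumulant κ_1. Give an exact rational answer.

κ_1 = D[K](0) = 2

M_X(t) = 1/(2*(1/2 - t))
K_X(t) = log M_X(t) = -log(1/2 - t) - log(2)
D[K](t) = -2/(2*t - 1)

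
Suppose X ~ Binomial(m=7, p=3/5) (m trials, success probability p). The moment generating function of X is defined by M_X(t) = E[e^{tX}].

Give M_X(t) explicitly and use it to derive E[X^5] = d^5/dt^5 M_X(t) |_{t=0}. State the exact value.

E[X^5] = M′′′′′(0) = 1655997/625

M_X(t) = (3*e^(t)/5 + 2/5)^7
M′(t) = 15309*e^(7*t)/78125 + 61236*e^(6*t)/78125 + 20412*e^(5*t)/15625 + 18144*e^(4*t)/15625 + 9072*e^(3*t)/15625 + 12096*e^(2*t)/78125 + 1344*e^(t)/78125
M′′(t) = 107163*e^(7*t)/78125 + 367416*e^(6*t)/78125 + 20412*e^(5*t)/3125 + 72576*e^(4*t)/15625 + 27216*e^(3*t)/15625 + 24192*e^(2*t)/78125 + 1344*e^(t)/78125
M′′′(t) = 750141*e^(7*t)/78125 + 2204496*e^(6*t)/78125 + 20412*e^(5*t)/625 + 290304*e^(4*t)/15625 + 81648*e^(3*t)/15625 + 48384*e^(2*t)/78125 + 1344*e^(t)/78125
M′′′′(t) = 5250987*e^(7*t)/78125 + 13226976*e^(6*t)/78125 + 20412*e^(5*t)/125 + 1161216*e^(4*t)/15625 + 244944*e^(3*t)/15625 + 96768*e^(2*t)/78125 + 1344*e^(t)/78125
M′′′′′(t) = 36756909*e^(7*t)/78125 + 79361856*e^(6*t)/78125 + 20412*e^(5*t)/25 + 4644864*e^(4*t)/15625 + 734832*e^(3*t)/15625 + 193536*e^(2*t)/78125 + 1344*e^(t)/78125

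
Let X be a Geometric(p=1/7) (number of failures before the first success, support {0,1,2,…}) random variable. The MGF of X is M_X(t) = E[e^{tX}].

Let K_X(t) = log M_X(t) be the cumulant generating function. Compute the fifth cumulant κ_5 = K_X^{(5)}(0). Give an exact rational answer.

κ_5 = K^(5)(0) = 275730

M_X(t) = 1/(7*(1 - 6*e^(t)/7))
K_X(t) = log M_X(t) = -log(1 - 6*e^(t)/7) - log(7)
K^(5)(t) = (-9072*e^(4*t) - 116424*e^(3*t) - 135828*e^(2*t) - 14406*e^(t))/(7776*e^(5*t) - 45360*e^(4*t) + 105840*e^(3*t) - 123480*e^(2*t) + 72030*e^(t) - 16807)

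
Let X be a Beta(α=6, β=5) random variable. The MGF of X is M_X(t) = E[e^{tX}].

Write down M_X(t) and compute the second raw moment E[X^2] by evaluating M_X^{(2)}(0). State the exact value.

E[X^2] = d^2M/dt^2 |_{t=0} = 7/22

M_X(t) = ₁F₁(6; 11; t)
dM/dt = 6*₁F₁(7; 12; t)/11
d^2M/dt^2 = 7*₁F₁(8; 13; t)/22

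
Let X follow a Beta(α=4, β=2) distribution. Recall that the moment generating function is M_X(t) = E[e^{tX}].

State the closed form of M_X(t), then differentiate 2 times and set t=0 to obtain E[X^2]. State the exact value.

E[X^2] = d^2M/dt^2 |_{t=0} = 10/21

M_X(t) = ₁F₁(4; 6; t)
dM/dt = 2*₁F₁(5; 7; t)/3
d^2M/dt^2 = 10*₁F₁(6; 8; t)/21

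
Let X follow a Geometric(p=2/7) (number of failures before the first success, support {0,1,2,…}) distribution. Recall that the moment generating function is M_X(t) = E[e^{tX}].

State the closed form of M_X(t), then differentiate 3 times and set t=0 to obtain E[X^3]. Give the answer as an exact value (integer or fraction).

M_X(t) = 2/(7*(1 - 5*e^(t)/7))
dM/dt = 10*e^(t)/(25*e^(2*t) - 70*e^(t) + 49)
d^2M/dt^2 = (-50*e^(2*t) - 70*e^(t))/(125*e^(3*t) - 525*e^(2*t) + 735*e^(t) - 343)
d^3M/dt^3 = (250*e^(3*t) + 1400*e^(2*t) + 490*e^(t))/(625*e^(4*t) - 3500*e^(3*t) + 7350*e^(2*t) - 6860*e^(t) + 2401)

E[X^3] = d^3M/dt^3 |_{t=0} = 535/4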